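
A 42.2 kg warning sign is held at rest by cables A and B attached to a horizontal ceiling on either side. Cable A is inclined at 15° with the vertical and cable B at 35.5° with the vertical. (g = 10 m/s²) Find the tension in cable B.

T_B ≈ 142 N

Angles from the horizontal: cable A is 90° − 15° = 75°, cable B is 90° − 35.5° = 54.5°.
Weight W = 42.2 × 10 = 422 N acts straight down.
Horizontal: T_A cos 75° = T_B cos 54.5°  →  T_A = 2.244 T_B.
Vertical: T_A sin 75° + T_B sin 54.5° = 422.
Substituting the horizontal relation into the vertical equation gives 2.981 T_B = 422, so T_B = 141.5 N.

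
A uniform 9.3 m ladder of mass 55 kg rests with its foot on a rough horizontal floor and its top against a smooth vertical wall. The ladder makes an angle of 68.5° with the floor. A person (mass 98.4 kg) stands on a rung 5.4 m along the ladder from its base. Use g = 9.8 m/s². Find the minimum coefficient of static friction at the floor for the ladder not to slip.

ΣF_y = 0: N_floor = 55×9.8 + 98.4×9.8 = 1503.3 N.
Torques about the foot: N_wall · 9.3 sin 68.5° = 55×9.8×4.65 cos 68.5° + 98.4×9.8×5.4 cos 68.5° → N_wall = 326.72 N.
ΣF_x = 0: f_floor = N_wall = 326.72 N.
μ_min = f_floor / N_floor = 326.72 / 1503.3 = 0.2173.

μ_min ≈ 0.217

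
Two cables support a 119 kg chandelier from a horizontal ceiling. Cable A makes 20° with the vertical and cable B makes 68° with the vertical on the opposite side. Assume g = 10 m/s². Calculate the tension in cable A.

Angles from the horizontal: cable A is 90° − 20° = 70°, cable B is 90° − 68° = 22°.
Weight W = 119 × 10 = 1190 N acts straight down.
Horizontal: T_A cos 70° = T_B cos 22°  →  T_B = 0.3689 T_A.
Vertical: T_A sin 70° + T_B sin 22° = 1190.
Substituting the horizontal relation into the vertical equation gives 1.078 T_A = 1190, so T_A = 1104 N.

T_A ≈ 1100 N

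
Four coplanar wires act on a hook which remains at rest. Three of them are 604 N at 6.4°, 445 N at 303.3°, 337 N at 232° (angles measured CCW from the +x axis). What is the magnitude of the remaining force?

F ≈ 855 N

Sum the known components: ΣF_x = 637.1 N, ΣF_y = -570.2 N.
For equilibrium the remaining force must supply (−ΣF_x, −ΣF_y) = (-637.1, 570.2) N.
Magnitude = √((-637.1)² + (570.2)²) = 855 N; direction = atan2(570.2, -637.1) = 138.2°.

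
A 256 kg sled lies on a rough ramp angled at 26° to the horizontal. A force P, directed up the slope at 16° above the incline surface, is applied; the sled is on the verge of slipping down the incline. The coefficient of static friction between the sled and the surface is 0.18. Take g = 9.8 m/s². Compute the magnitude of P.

On the verge of sliding down the incline, friction equals μN and acts up the slope.
Perpendicular: N + P sin 16° = W cos 26° = 2255 N.
Along incline: P cos 16° + μN = W sin 26° with W sin 26° = 1100 N.
Solving the pair for P and N: P = 761.2 N, N = 2045 N (and f = μN = 368.1 N).

P ≈ 761 N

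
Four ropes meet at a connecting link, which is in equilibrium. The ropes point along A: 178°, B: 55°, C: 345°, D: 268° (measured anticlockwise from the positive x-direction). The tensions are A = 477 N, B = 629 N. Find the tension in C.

T_C ≈ 138 N

Resolve: ΣF_x = 477 cos 178° + 629 cos 55° + T_C cos 345° + T_D cos 268° = 0.
        ΣF_y = 477 sin 178° + 629 sin 55° + T_C sin 345° + T_D sin 268° = 0.
The known terms sum to (-115.9, 531.9) N, so 0.9659 T_C − 0.0349 T_D = 115.9 and -0.2588 T_C − 0.9994 T_D = -531.9.
Solving simultaneously: T_C = 138 N, T_D = 496.5 N.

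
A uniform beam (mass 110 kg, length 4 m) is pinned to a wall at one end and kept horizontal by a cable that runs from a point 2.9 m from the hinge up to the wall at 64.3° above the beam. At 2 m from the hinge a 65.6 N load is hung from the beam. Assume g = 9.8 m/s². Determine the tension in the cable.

Take torques about the hinge: T sin 64.3° · 2.9 = 110×9.8×2 + 65.6×2 = 2287.2 N·m.
So T = 2287.2 / (0.9011 × 2.9) = 875.27 N.

T ≈ 875 N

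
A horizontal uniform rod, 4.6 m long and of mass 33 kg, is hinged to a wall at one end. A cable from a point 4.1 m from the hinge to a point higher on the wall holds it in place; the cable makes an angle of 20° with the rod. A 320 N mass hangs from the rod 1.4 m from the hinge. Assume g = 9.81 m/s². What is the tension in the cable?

T ≈ 850 N

Take torques about the hinge: T sin 20° · 4.1 = 33×9.81×2.3 + 320×1.4 = 1192.6 N·m.
So T = 1192.6 / (0.3420 × 4.1) = 850.46 N.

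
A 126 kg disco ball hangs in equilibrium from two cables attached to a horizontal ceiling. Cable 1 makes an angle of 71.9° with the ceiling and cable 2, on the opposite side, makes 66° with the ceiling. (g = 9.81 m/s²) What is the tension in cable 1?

T_1 ≈ 750 N

Weight W = 126 × 9.81 = 1236 N acts straight down.
Horizontal: T_1 cos 71.9° = T_2 cos 66°  →  T_2 = 0.7638 T_1.
Vertical: T_1 sin 71.9° + T_2 sin 66° = 1236.
Substituting the horizontal relation into the vertical equation gives 1.648 T_1 = 1236, so T_1 = 749.9 N.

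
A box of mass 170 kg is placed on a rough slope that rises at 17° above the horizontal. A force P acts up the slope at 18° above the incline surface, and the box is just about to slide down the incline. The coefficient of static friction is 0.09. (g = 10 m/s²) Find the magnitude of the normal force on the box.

On the verge of sliding down the incline, friction equals μN and acts up the slope.
Perpendicular: N + P sin 18° = W cos 17° = 1626 N.
Along incline: P cos 18° + μN = W sin 17° with W sin 17° = 497 N.
Solving the pair for P and N: P = 379.9 N, N = 1508 N (and f = μN = 135.7 N).

N ≈ 1510 N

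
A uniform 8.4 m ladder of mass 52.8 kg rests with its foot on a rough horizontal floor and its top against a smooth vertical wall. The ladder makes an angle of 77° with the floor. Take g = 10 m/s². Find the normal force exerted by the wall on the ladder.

Torques about the foot: N_wall · 8.4 sin 77° = 52.8×10×4.2 cos 77° → N_wall = 60.949 N.

N_wall ≈ 60.9 N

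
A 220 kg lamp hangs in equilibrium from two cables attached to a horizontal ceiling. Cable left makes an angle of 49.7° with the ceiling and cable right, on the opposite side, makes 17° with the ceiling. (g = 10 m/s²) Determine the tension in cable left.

Weight W = 220 × 10 = 2200 N acts straight down.
Horizontal: T_left cos 49.7° = T_right cos 17°  →  T_right = 0.6763 T_left.
Vertical: T_left sin 49.7° + T_right sin 17° = 2200.
Substituting the horizontal relation into the vertical equation gives 0.9604 T_left = 2200, so T_left = 2291 N.

T_left ≈ 2290 N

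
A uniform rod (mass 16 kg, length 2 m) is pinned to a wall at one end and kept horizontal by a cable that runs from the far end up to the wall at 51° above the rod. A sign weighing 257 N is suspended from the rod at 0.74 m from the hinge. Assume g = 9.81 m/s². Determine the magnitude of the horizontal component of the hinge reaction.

H_x ≈ 141 N

Take torques about the hinge: T sin 51° · 2 = 16×9.81×1 + 257×0.74 = 347.14 N·m.
So T = 347.14 / (0.7771 × 2) = 223.34 N.
ΣF_x = 0: H_x = T cos 51° = 140.55 N.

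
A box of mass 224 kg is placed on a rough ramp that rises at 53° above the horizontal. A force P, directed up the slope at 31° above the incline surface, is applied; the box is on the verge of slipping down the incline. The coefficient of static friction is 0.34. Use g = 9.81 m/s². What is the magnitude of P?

P ≈ 1910 N

On the verge of sliding down the incline, friction equals μN and acts up the slope.
Perpendicular: N + P sin 31° = W cos 53° = 1322 N.
Along incline: P cos 31° + μN = W sin 53° with W sin 53° = 1755 N.
Solving the pair for P and N: P = 1914 N, N = 336.8 N (and f = μN = 114.5 N).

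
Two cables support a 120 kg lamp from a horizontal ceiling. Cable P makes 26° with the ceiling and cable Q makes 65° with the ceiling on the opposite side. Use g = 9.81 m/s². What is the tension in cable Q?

T_Q ≈ 1060 N

Weight W = 120 × 9.81 = 1177 N acts straight down.
Horizontal: T_P cos 26° = T_Q cos 65°  →  T_P = 0.4702 T_Q.
Vertical: T_P sin 26° + T_Q sin 65° = 1177.
Substituting the horizontal relation into the vertical equation gives 1.112 T_Q = 1177, so T_Q = 1058 N.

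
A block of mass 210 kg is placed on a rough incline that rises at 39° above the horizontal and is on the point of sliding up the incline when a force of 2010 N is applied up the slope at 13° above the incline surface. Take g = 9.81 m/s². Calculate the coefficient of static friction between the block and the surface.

On the verge of sliding up the incline, friction is at its maximum μN and acts down the slope.
Perpendicular to incline: N = W cos 39° − P sin 13° = 1601 − 452.2 = 1149 N.
Along incline: P cos 13° − μN = W sin 39° → μ = −(W sin 39° − P cos 13°) / N = 0.5762.

μ ≈ 0.576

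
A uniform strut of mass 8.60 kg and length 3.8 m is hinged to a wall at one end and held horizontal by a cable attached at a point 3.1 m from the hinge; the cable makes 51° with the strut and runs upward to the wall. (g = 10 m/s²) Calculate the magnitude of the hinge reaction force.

Take torques about the hinge: T sin 51° · 3.1 = 8.60×10×1.9 = 163.4 N·m.
So T = 163.4 / (0.7771 × 3.1) = 67.825 N.
ΣF_x = 0: H_x = T cos 51° = 42.683 N.
ΣF_y = 0: H_y = (8.60×10) − T sin 51° = 86 − 52.71 = 33.29 N.
|H| = √(H_x² + H_y²) = √((42.683)² + (33.29)²) = 54.131 N.

|H| ≈ 54.1 N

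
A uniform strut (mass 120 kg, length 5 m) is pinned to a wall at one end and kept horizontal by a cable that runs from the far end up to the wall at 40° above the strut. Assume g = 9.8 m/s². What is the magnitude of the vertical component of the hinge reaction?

Take torques about the hinge: T sin 40° · 5 = 120×9.8×2.5 = 2940 N·m.
So T = 2940 / (0.6428 × 5) = 914.77 N.
ΣF_y = 0: H_y = (120×9.8) − T sin 40° = 1176 − 588 = 588 N.

|H_y| ≈ 588 N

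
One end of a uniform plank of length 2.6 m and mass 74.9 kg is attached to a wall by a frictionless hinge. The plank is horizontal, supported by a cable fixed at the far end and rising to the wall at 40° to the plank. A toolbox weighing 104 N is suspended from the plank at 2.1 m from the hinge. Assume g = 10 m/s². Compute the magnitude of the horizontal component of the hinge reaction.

Take torques about the hinge: T sin 40° · 2.6 = 74.9×10×1.3 + 104×2.1 = 1192.1 N·m.
So T = 1192.1 / (0.6428 × 2.6) = 713.3 N.
ΣF_x = 0: H_x = T cos 40° = 546.42 N.

H_x ≈ 546 N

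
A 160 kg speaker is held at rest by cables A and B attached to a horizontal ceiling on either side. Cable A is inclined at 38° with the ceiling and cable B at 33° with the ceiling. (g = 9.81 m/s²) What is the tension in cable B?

T_B ≈ 1310 N

Weight W = 160 × 9.81 = 1570 N acts straight down.
Horizontal: T_A cos 38° = T_B cos 33°  →  T_A = 1.064 T_B.
Vertical: T_A sin 38° + T_B sin 33° = 1570.
Substituting the horizontal relation into the vertical equation gives 1.2 T_B = 1570, so T_B = 1308 N.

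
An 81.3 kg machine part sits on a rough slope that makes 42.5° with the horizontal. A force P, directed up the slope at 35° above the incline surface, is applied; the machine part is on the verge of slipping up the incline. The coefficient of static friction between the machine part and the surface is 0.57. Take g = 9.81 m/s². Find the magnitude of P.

On the verge of sliding up the incline, friction equals μN and acts down the slope.
Perpendicular: N + P sin 35° = W cos 42.5° = 588 N.
Along incline: P cos 35° = W sin 42.5° + μN  with W sin 42.5° = 538.8 N.
Solving the pair for P and N: P = 762.6 N, N = 150.6 N (and f = μN = 85.85 N).

P ≈ 763 N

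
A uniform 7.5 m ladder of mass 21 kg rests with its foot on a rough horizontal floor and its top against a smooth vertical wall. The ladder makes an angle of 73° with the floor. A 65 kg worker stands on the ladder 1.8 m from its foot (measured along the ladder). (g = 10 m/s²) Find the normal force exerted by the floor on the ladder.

ΣF_y = 0: N_floor = 21×10 + 65×10 = 860 N.

N_floor ≈ 860 N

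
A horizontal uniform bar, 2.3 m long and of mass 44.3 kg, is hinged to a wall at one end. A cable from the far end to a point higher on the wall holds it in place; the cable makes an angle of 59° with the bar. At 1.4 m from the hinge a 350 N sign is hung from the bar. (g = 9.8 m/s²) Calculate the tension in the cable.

Take torques about the hinge: T sin 59° · 2.3 = 44.3×9.8×1.15 + 350×1.4 = 989.26 N·m.
So T = 989.26 / (0.8572 × 2.3) = 501.78 N.

T ≈ 502 N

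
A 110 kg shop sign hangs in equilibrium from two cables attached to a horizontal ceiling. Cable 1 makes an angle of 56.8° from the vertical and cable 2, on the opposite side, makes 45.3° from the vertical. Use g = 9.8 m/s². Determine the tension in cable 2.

T_2 ≈ 923 N

Angles from the horizontal: cable 1 is 90° − 56.8° = 33.2°, cable 2 is 90° − 45.3° = 44.7°.
Weight W = 110 × 9.8 = 1078 N acts straight down.
Horizontal: T_1 cos 33.2° = T_2 cos 44.7°  →  T_1 = 0.8495 T_2.
Vertical: T_1 sin 33.2° + T_2 sin 44.7° = 1078.
Substituting the horizontal relation into the vertical equation gives 1.169 T_2 = 1078, so T_2 = 922.5 N.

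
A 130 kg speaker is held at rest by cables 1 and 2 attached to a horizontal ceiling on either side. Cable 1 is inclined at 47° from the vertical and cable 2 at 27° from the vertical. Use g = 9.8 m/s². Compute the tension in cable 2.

Angles from the horizontal: cable 1 is 90° − 47° = 43°, cable 2 is 90° − 27° = 63°.
Weight W = 130 × 9.8 = 1274 N acts straight down.
Horizontal: T_1 cos 43° = T_2 cos 63°  →  T_1 = 0.6208 T_2.
Vertical: T_1 sin 43° + T_2 sin 63° = 1274.
Substituting the horizontal relation into the vertical equation gives 1.314 T_2 = 1274, so T_2 = 969.3 N.

T_2 ≈ 969 N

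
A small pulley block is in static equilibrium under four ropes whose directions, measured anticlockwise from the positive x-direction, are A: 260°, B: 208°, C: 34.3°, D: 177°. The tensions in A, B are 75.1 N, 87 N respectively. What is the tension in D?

Resolve: ΣF_x = 75.1 cos 260° + 87 cos 208° + T_C cos 34.3° + T_D cos 177° = 0.
        ΣF_y = 75.1 sin 260° + 87 sin 208° + T_C sin 34.3° + T_D sin 177° = 0.
The known terms sum to (-89.86, -114.8) N, so 0.8261 T_C − 0.9986 T_D = 89.86 and 0.5635 T_C + 0.0523 T_D = 114.8.
Solving simultaneously: T_C = 196.9 N, T_D = 72.94 N.

T_D ≈ 72.9 N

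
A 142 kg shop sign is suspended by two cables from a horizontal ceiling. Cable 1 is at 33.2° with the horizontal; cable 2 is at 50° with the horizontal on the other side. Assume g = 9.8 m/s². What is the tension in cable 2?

Weight W = 142 × 9.8 = 1392 N acts straight down.
Horizontal: T_1 cos 33.2° = T_2 cos 50°  →  T_1 = 0.7682 T_2.
Vertical: T_1 sin 33.2° + T_2 sin 50° = 1392.
Substituting the horizontal relation into the vertical equation gives 1.187 T_2 = 1392, so T_2 = 1173 N.

T_2 ≈ 1170 N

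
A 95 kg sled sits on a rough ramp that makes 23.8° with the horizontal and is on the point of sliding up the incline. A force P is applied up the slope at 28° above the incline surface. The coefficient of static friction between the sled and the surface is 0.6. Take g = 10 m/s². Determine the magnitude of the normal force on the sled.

N ≈ 504 N

On the verge of sliding up the incline, friction equals μN and acts down the slope.
Perpendicular: N + P sin 28° = W cos 23.8° = 869.2 N.
Along incline: P cos 28° = W sin 23.8° + μN  with W sin 23.8° = 383.4 N.
Solving the pair for P and N: P = 777 N, N = 504.4 N (and f = μN = 302.7 N).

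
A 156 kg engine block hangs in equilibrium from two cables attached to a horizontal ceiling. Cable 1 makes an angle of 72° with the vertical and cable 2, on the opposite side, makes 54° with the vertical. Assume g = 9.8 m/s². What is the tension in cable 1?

Angles from the horizontal: cable 1 is 90° − 72° = 18°, cable 2 is 90° − 54° = 36°.
Weight W = 156 × 9.8 = 1529 N acts straight down.
Horizontal: T_1 cos 18° = T_2 cos 36°  →  T_2 = 1.176 T_1.
Vertical: T_1 sin 18° + T_2 sin 36° = 1529.
Substituting the horizontal relation into the vertical equation gives 1 T_1 = 1529, so T_1 = 1529 N.

T_1 ≈ 1530 N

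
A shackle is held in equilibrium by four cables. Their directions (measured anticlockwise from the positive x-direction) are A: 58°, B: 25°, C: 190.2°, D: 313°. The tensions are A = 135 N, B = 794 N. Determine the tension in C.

Resolve: ΣF_x = 135 cos 58° + 794 cos 25° + T_C cos 190.2° + T_D cos 313° = 0.
        ΣF_y = 135 sin 58° + 794 sin 25° + T_C sin 190.2° + T_D sin 313° = 0.
The known terms sum to (791.1, 450) N, so -0.9842 T_C + 0.6820 T_D = -791.1 and -0.1771 T_C − 0.7314 T_D = -450.
Solving simultaneously: T_C = 1054 N, T_D = 360.3 N.

T_C ≈ 1050 N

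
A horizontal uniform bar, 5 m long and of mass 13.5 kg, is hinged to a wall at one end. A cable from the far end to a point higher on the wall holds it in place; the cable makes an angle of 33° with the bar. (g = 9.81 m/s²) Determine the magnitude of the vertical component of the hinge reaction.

Take torques about the hinge: T sin 33° · 5 = 13.5×9.81×2.5 = 331.09 N·m.
So T = 331.09 / (0.5446 × 5) = 121.58 N.
ΣF_y = 0: H_y = (13.5×9.81) − T sin 33° = 132.44 − 66.218 = 66.218 N.

|H_y| ≈ 66.2 N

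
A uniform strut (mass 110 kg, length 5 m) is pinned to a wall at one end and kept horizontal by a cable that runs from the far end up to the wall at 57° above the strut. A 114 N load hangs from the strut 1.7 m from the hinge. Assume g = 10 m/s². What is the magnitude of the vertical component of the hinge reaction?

Take torques about the hinge: T sin 57° · 5 = 110×10×2.5 + 114×1.7 = 2943.8 N·m.
So T = 2943.8 / (0.8387 × 5) = 702.02 N.
ΣF_y = 0: H_y = (110×10 + 114) − T sin 57° = 1214 − 588.76 = 625.24 N.

|H_y| ≈ 625 N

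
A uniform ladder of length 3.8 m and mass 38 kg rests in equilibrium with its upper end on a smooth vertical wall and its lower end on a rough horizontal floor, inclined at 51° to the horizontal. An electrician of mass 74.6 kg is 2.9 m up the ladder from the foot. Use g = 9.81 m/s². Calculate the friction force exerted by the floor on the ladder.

f ≈ 603 N

Torques about the foot: N_wall · 3.8 sin 51° = 38×9.81×1.9 cos 51° + 74.6×9.81×2.9 cos 51° → N_wall = 603.2 N.
ΣF_x = 0: f_floor = N_wall = 603.2 N.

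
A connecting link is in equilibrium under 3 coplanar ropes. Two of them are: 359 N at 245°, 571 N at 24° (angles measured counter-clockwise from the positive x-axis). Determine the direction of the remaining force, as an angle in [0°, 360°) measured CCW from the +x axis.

Sum the known components: ΣF_x = 369.9 N, ΣF_y = -93.12 N.
For equilibrium the remaining force must supply (−ΣF_x, −ΣF_y) = (-369.9, 93.12) N.
Magnitude = √((-369.9)² + (93.12)²) = 381.5 N; direction = atan2(93.12, -369.9) = 165.9°.

θ ≈ 166°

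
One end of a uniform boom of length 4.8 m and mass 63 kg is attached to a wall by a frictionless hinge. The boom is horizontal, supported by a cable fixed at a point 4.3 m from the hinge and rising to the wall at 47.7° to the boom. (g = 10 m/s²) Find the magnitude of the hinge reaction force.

|H| ≈ 424 N

Take torques about the hinge: T sin 47.7° · 4.3 = 63×10×2.4 = 1512 N·m.
So T = 1512 / (0.7396 × 4.3) = 475.41 N.
ΣF_x = 0: H_x = T cos 47.7° = 319.96 N.
ΣF_y = 0: H_y = (63×10) − T sin 47.7° = 630 − 351.63 = 278.37 N.
|H| = √(H_x² + H_y²) = √((319.96)² + (278.37)²) = 424.1 N.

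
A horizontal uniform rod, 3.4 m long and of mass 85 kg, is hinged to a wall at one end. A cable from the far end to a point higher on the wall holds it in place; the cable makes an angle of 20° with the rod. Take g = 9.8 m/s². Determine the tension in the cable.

Take torques about the hinge: T sin 20° · 3.4 = 85×9.8×1.7 = 1416.1 N·m.
So T = 1416.1 / (0.3420 × 3.4) = 1217.8 N.

T ≈ 1220 N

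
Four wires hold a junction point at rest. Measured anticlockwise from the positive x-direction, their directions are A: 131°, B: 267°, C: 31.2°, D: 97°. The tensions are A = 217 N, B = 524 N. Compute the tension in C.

T_C ≈ 233 N

Resolve: ΣF_x = 217 cos 131° + 524 cos 267° + T_C cos 31.2° + T_D cos 97° = 0.
        ΣF_y = 217 sin 131° + 524 sin 267° + T_C sin 31.2° + T_D sin 97° = 0.
The known terms sum to (-169.8, -359.5) N, so 0.8554 T_C − 0.1219 T_D = 169.8 and 0.5180 T_C + 0.9925 T_D = 359.5.
Solving simultaneously: T_C = 232.8 N, T_D = 240.7 N.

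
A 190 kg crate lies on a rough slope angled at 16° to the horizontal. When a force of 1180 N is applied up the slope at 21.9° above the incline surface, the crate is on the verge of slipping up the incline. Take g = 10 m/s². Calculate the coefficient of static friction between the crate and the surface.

On the verge of sliding up the incline, friction is at its maximum μN and acts down the slope.
Perpendicular to incline: N = W cos 16° − P sin 21.9° = 1826 − 440.1 = 1386 N.
Along incline: P cos 21.9° − μN = W sin 16° → μ = −(W sin 16° − P cos 21.9°) / N = 0.412.

μ ≈ 0.412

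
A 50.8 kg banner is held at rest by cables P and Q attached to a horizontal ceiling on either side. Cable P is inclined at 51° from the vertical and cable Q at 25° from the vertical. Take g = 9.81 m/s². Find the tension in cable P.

Angles from the horizontal: cable P is 90° − 51° = 39°, cable Q is 90° − 25° = 65°.
Weight W = 50.8 × 9.81 = 498.3 N acts straight down.
Horizontal: T_P cos 39° = T_Q cos 65°  →  T_Q = 1.839 T_P.
Vertical: T_P sin 39° + T_Q sin 65° = 498.3.
Substituting the horizontal relation into the vertical equation gives 2.296 T_P = 498.3, so T_P = 217.1 N.

T_P ≈ 217 N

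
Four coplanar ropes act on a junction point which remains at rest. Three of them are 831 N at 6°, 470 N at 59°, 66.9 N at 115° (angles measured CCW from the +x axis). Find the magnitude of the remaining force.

Sum the known components: ΣF_x = 1040 N, ΣF_y = 550.4 N.
For equilibrium the remaining force must supply (−ΣF_x, −ΣF_y) = (-1040, -550.4) N.
Magnitude = √((-1040)² + (-550.4)²) = 1177 N; direction = atan2(-550.4, -1040) = 207.9°.

F ≈ 1180 N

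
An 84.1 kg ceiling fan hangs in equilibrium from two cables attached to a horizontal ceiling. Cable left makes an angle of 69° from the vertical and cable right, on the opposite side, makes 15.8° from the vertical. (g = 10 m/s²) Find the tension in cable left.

Angles from the horizontal: cable left is 90° − 69° = 21°, cable right is 90° − 15.8° = 74.2°.
Weight W = 84.1 × 10 = 841 N acts straight down.
Horizontal: T_left cos 21° = T_right cos 74.2°  →  T_right = 3.429 T_left.
Vertical: T_left sin 21° + T_right sin 74.2° = 841.
Substituting the horizontal relation into the vertical equation gives 3.658 T_left = 841, so T_left = 229.9 N.

T_left ≈ 230 N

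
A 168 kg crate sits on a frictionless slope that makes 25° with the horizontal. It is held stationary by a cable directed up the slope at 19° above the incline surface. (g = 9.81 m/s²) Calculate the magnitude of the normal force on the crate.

N ≈ 1250 N

Take axes along and perpendicular to the incline. Weight components: W sin 25° = 696.5 N down-slope, W cos 25° = 1494 N into the surface.
Along incline: T cos 19° = W sin 25° → T = 736.6 N.
Perpendicular: N = W cos 25° − T sin 19° = 1254 N.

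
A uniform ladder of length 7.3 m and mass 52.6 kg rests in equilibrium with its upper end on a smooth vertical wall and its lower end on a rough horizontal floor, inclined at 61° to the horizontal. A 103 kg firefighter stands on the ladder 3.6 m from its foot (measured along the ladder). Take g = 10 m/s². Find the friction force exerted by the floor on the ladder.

Torques about the foot: N_wall · 7.3 sin 61° = 52.6×10×3.65 cos 61° + 103×10×3.6 cos 61° → N_wall = 427.34 N.
ΣF_x = 0: f_floor = N_wall = 427.34 N.

f ≈ 427 N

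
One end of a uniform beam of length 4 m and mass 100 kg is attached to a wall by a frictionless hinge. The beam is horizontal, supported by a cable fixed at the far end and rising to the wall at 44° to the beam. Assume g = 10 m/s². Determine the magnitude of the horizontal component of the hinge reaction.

Take torques about the hinge: T sin 44° · 4 = 100×10×2 = 2000 N·m.
So T = 2000 / (0.6947 × 4) = 719.78 N.
ΣF_x = 0: H_x = T cos 44° = 517.77 N.

H_x ≈ 518 N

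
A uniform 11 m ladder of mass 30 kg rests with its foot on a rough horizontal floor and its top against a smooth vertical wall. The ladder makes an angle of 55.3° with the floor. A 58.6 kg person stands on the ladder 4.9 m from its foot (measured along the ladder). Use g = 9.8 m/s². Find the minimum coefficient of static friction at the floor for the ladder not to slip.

μ_min ≈ 0.321

ΣF_y = 0: N_floor = 30×9.8 + 58.6×9.8 = 868.28 N.
Torques about the foot: N_wall · 11 sin 55.3° = 30×9.8×5.5 cos 55.3° + 58.6×9.8×4.9 cos 55.3° → N_wall = 278.92 N.
ΣF_x = 0: f_floor = N_wall = 278.92 N.
μ_min = f_floor / N_floor = 278.92 / 868.28 = 0.3212.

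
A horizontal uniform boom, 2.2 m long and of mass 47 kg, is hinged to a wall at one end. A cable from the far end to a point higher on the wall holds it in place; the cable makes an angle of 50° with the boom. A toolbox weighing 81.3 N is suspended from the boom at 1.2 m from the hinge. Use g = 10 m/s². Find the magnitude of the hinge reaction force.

Take torques about the hinge: T sin 50° · 2.2 = 47×10×1.1 + 81.3×1.2 = 614.56 N·m.
So T = 614.56 / (0.7660 × 2.2) = 364.66 N.
ΣF_x = 0: H_x = T cos 50° = 234.4 N.
ΣF_y = 0: H_y = (47×10 + 81.3) − T sin 50° = 551.3 − 279.35 = 271.95 N.
|H| = √(H_x² + H_y²) = √((234.4)² + (271.95)²) = 359.03 N.

|H| ≈ 359 N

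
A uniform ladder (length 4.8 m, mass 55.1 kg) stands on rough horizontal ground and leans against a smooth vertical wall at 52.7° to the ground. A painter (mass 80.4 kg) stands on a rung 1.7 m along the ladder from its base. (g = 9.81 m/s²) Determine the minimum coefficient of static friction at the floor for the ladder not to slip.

μ_min ≈ 0.315

ΣF_y = 0: N_floor = 55.1×9.81 + 80.4×9.81 = 1329.3 N.
Torques about the foot: N_wall · 4.8 sin 52.7° = 55.1×9.81×2.4 cos 52.7° + 80.4×9.81×1.7 cos 52.7° → N_wall = 418.69 N.
ΣF_x = 0: f_floor = N_wall = 418.69 N.
μ_min = f_floor / N_floor = 418.69 / 1329.3 = 0.315.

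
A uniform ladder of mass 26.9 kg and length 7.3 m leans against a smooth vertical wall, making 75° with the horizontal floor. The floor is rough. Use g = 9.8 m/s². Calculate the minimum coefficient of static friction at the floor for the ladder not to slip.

ΣF_y = 0: N_floor = 26.9×9.8 = 263.62 N.
Torques about the foot: N_wall · 7.3 sin 75° = 26.9×9.8×3.65 cos 75° → N_wall = 35.318 N.
ΣF_x = 0: f_floor = N_wall = 35.318 N.
μ_min = f_floor / N_floor = 35.318 / 263.62 = 0.134.

μ_min ≈ 0.134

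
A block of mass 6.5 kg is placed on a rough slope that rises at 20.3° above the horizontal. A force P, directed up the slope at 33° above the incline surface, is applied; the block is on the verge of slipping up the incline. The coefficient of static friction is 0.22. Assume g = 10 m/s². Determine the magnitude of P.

P ≈ 37.5 N

On the verge of sliding up the incline, friction equals μN and acts down the slope.
Perpendicular: N + P sin 33° = W cos 20.3° = 60.96 N.
Along incline: P cos 33° = W sin 20.3° + μN  with W sin 20.3° = 22.55 N.
Solving the pair for P and N: P = 37.52 N, N = 40.53 N (and f = μN = 8.916 N).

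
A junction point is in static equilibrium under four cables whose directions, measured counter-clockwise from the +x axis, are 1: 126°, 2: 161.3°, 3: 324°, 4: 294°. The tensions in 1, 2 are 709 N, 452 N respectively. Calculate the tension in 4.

T_4 ≈ 169 N

Resolve: ΣF_x = 709 cos 126° + 452 cos 161.3° + T_3 cos 324° + T_4 cos 294° = 0.
        ΣF_y = 709 sin 126° + 452 sin 161.3° + T_3 sin 324° + T_4 sin 294° = 0.
The known terms sum to (-844.9, 718.5) N, so 0.8090 T_3 + 0.4067 T_4 = 844.9 and -0.5878 T_3 − 0.9135 T_4 = -718.5.
Solving simultaneously: T_3 = 959.2 N, T_4 = 169.4 N.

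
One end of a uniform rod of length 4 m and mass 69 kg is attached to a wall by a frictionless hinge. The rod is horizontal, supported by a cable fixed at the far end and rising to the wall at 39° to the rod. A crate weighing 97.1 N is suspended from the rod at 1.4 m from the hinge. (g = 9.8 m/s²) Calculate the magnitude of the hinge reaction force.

|H| ≈ 610 N

Take torques about the hinge: T sin 39° · 4 = 69×9.8×2 + 97.1×1.4 = 1488.3 N·m.
So T = 1488.3 / (0.6293 × 4) = 591.25 N.
ΣF_x = 0: H_x = T cos 39° = 459.49 N.
ΣF_y = 0: H_y = (69×9.8 + 97.1) − T sin 39° = 773.3 − 372.09 = 401.22 N.
|H| = √(H_x² + H_y²) = √((459.49)² + (401.22)²) = 610 N.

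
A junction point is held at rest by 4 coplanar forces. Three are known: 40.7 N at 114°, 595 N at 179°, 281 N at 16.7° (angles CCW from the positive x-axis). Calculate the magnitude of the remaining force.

F ≈ 366 N

Sum the known components: ΣF_x = -342.3 N, ΣF_y = 128.3 N.
For equilibrium the remaining force must supply (−ΣF_x, −ΣF_y) = (342.3, -128.3) N.
Magnitude = √((342.3)² + (-128.3)²) = 365.6 N; direction = atan2(-128.3, 342.3) = 339.5°.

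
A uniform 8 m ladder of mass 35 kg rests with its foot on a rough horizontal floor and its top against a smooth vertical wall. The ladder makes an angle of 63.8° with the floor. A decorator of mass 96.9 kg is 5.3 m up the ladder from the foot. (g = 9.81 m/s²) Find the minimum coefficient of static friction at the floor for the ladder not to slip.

ΣF_y = 0: N_floor = 35×9.81 + 96.9×9.81 = 1293.9 N.
Torques about the foot: N_wall · 8 sin 63.8° = 35×9.81×4 cos 63.8° + 96.9×9.81×5.3 cos 63.8° → N_wall = 394.36 N.
ΣF_x = 0: f_floor = N_wall = 394.36 N.
μ_min = f_floor / N_floor = 394.36 / 1293.9 = 0.3048.

μ_min ≈ 0.305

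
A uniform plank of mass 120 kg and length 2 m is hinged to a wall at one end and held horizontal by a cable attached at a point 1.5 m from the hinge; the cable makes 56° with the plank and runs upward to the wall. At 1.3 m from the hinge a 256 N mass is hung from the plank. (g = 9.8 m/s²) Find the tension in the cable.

Take torques about the hinge: T sin 56° · 1.5 = 120×9.8×1 + 256×1.3 = 1508.8 N·m.
So T = 1508.8 / (0.8290 × 1.5) = 1213.3 N.

T ≈ 1210 N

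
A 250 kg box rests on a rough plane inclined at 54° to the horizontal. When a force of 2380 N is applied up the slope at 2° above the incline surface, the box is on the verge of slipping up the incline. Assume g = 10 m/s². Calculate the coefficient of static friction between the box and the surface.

μ ≈ 0.257

On the verge of sliding up the incline, friction is at its maximum μN and acts down the slope.
Perpendicular to incline: N = W cos 54° − P sin 2° = 1469 − 83.06 = 1386 N.
Along incline: P cos 2° − μN = W sin 54° → μ = −(W sin 54° − P cos 2°) / N = 0.2568.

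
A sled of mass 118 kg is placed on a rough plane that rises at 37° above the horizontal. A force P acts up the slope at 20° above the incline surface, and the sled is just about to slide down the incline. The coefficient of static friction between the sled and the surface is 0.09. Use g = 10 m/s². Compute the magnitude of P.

On the verge of sliding down the incline, friction equals μN and acts up the slope.
Perpendicular: N + P sin 20° = W cos 37° = 942.4 N.
Along incline: P cos 20° + μN = W sin 37° with W sin 37° = 710.1 N.
Solving the pair for P and N: P = 688 N, N = 707.1 N (and f = μN = 63.64 N).

P ≈ 688 N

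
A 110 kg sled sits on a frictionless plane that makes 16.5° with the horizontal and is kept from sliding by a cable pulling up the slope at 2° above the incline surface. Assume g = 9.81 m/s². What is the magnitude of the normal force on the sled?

N ≈ 1020 N

Take axes along and perpendicular to the incline. Weight components: W sin 16.5° = 306.5 N down-slope, W cos 16.5° = 1035 N into the surface.
Along incline: T cos 2° = W sin 16.5° → T = 306.7 N.
Perpendicular: N = W cos 16.5° − T sin 2° = 1024 N.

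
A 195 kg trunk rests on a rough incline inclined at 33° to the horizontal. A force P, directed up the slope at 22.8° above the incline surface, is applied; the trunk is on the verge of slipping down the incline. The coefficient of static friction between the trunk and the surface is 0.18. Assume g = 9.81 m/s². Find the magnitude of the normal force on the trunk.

N ≈ 1260 N

On the verge of sliding down the incline, friction equals μN and acts up the slope.
Perpendicular: N + P sin 22.8° = W cos 33° = 1604 N.
Along incline: P cos 22.8° + μN = W sin 33° with W sin 33° = 1042 N.
Solving the pair for P and N: P = 883.8 N, N = 1262 N (and f = μN = 227.1 N).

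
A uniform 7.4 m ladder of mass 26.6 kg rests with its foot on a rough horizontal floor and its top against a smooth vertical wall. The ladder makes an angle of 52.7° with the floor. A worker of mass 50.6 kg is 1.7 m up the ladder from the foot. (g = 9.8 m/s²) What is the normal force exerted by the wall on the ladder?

N_wall ≈ 186 N

Torques about the foot: N_wall · 7.4 sin 52.7° = 26.6×9.8×3.7 cos 52.7° + 50.6×9.8×1.7 cos 52.7° → N_wall = 186.08 N.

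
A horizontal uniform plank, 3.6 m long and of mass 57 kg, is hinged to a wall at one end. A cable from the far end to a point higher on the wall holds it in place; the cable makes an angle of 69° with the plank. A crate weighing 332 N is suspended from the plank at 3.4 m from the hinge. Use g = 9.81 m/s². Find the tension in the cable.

T ≈ 635 N

Take torques about the hinge: T sin 69° · 3.6 = 57×9.81×1.8 + 332×3.4 = 2135.3 N·m.
So T = 2135.3 / (0.9336 × 3.6) = 635.34 N.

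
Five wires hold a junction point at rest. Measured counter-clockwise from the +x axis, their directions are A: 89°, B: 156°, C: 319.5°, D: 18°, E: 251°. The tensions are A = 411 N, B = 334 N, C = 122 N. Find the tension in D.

Resolve: ΣF_x = 411 cos 89° + 334 cos 156° + 122 cos 319.5° + T_D cos 18° + T_E cos 251° = 0.
        ΣF_y = 411 sin 89° + 334 sin 156° + 122 sin 319.5° + T_D sin 18° + T_E sin 251° = 0.
The known terms sum to (-205.2, 467.6) N, so 0.9511 T_D − 0.3256 T_E = 205.2 and 0.3090 T_D − 0.9455 T_E = -467.6.
Solving simultaneously: T_D = 433.5 N, T_E = 636.2 N.

T_D ≈ 434 N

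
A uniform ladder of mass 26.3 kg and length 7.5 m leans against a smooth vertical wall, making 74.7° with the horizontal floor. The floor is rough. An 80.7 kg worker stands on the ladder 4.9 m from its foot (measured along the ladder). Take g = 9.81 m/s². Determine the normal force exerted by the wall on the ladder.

Torques about the foot: N_wall · 7.5 sin 74.7° = 26.3×9.81×3.75 cos 74.7° + 80.7×9.81×4.9 cos 74.7° → N_wall = 176.79 N.

N_wall ≈ 177 N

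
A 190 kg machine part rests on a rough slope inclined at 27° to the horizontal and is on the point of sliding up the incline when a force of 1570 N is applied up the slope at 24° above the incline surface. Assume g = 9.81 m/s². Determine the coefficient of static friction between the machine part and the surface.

μ ≈ 0.575

On the verge of sliding up the incline, friction is at its maximum μN and acts down the slope.
Perpendicular to incline: N = W cos 27° − P sin 24° = 1661 − 638.6 = 1022 N.
Along incline: P cos 24° − μN = W sin 27° → μ = −(W sin 27° − P cos 24°) / N = 0.5753.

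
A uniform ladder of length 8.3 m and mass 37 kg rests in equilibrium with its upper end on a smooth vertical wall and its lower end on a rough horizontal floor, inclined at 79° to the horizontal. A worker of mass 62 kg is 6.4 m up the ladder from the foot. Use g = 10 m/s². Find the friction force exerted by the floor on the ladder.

Torques about the foot: N_wall · 8.3 sin 79° = 37×10×4.15 cos 79° + 62×10×6.4 cos 79° → N_wall = 128.89 N.
ΣF_x = 0: f_floor = N_wall = 128.89 N.

f ≈ 129 N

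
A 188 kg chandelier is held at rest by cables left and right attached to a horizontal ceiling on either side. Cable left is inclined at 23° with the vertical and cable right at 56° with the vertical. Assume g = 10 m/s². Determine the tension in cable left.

T_left ≈ 1590 N

Angles from the horizontal: cable left is 90° − 23° = 67°, cable right is 90° − 56° = 34°.
Weight W = 188 × 10 = 1880 N acts straight down.
Horizontal: T_left cos 67° = T_right cos 34°  →  T_right = 0.4713 T_left.
Vertical: T_left sin 67° + T_right sin 34° = 1880.
Substituting the horizontal relation into the vertical equation gives 1.184 T_left = 1880, so T_left = 1588 N.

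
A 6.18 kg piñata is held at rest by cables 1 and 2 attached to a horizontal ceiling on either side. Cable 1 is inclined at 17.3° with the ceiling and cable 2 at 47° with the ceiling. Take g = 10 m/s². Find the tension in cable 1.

T_1 ≈ 46.8 N

Weight W = 6.18 × 10 = 61.8 N acts straight down.
Horizontal: T_1 cos 17.3° = T_2 cos 47°  →  T_2 = 1.4 T_1.
Vertical: T_1 sin 17.3° + T_2 sin 47° = 61.8.
Substituting the horizontal relation into the vertical equation gives 1.321 T_1 = 61.8, so T_1 = 46.77 N.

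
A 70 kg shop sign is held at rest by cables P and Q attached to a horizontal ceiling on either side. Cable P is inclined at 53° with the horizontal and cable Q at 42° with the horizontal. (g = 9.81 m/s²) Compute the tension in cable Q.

Weight W = 70 × 9.81 = 686.7 N acts straight down.
Horizontal: T_P cos 53° = T_Q cos 42°  →  T_P = 1.235 T_Q.
Vertical: T_P sin 53° + T_Q sin 42° = 686.7.
Substituting the horizontal relation into the vertical equation gives 1.655 T_Q = 686.7, so T_Q = 414.8 N.

T_Q ≈ 415 N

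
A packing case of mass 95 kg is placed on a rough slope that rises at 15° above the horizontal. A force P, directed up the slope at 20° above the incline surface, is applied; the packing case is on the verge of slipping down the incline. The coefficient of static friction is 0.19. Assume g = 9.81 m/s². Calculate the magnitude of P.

On the verge of sliding down the incline, friction equals μN and acts up the slope.
Perpendicular: N + P sin 20° = W cos 15° = 900.2 N.
Along incline: P cos 20° + μN = W sin 15° with W sin 15° = 241.2 N.
Solving the pair for P and N: P = 80.22 N, N = 872.8 N (and f = μN = 165.8 N).

P ≈ 80.2 N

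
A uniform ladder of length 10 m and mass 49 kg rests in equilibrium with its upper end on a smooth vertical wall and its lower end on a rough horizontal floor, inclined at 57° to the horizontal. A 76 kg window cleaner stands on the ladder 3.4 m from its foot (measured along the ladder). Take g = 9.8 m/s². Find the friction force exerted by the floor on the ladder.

Torques about the foot: N_wall · 10 sin 57° = 49×9.8×5 cos 57° + 76×9.8×3.4 cos 57° → N_wall = 320.37 N.
ΣF_x = 0: f_floor = N_wall = 320.37 N.

f ≈ 320 N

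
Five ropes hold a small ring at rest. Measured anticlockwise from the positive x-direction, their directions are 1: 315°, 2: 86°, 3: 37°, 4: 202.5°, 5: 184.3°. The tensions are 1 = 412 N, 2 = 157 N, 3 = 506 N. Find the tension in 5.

T_5 ≈ 363 N

Resolve: ΣF_x = 412 cos 315° + 157 cos 86° + 506 cos 37° + T_4 cos 202.5° + T_5 cos 184.3° = 0.
        ΣF_y = 412 sin 315° + 157 sin 86° + 506 sin 37° + T_4 sin 202.5° + T_5 sin 184.3° = 0.
The known terms sum to (706.4, 169.8) N, so -0.9239 T_4 − 0.9972 T_5 = -706.4 and -0.3827 T_4 − 0.0750 T_5 = -169.8.
Solving simultaneously: T_4 = 372.6 N, T_5 = 363.2 N.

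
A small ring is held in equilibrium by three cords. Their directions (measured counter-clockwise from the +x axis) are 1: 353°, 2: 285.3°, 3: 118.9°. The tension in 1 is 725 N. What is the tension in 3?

Resolve: ΣF_x = 725 cos 353° + T_2 cos 285.3° + T_3 cos 118.9° = 0.
        ΣF_y = 725 sin 353° + T_2 sin 285.3° + T_3 sin 118.9° = 0.
The known terms sum to (719.6, -88.36) N, so 0.2639 T_2 − 0.4833 T_3 = -719.6 and -0.9646 T_2 + 0.8755 T_3 = 88.36.
Solving simultaneously: T_2 = 2498 N, T_3 = 2853 N.

T_3 ≈ 2850 N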